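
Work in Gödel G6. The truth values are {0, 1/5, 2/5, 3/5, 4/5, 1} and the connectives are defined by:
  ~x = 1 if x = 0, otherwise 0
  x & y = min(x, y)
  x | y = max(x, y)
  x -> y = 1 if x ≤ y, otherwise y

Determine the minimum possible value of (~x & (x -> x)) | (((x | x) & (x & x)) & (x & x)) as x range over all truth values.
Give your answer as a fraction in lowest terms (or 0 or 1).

1/5

Take x = 1/5:
~x = ~1/5 = 0
x -> x = 1/5 -> 1/5 = 1
~x & (x -> x) = 0 & 1 = 0
x | x = 1/5 | 1/5 = 1/5
x & x = 1/5 & 1/5 = 1/5
(x | x) & (x & x) = 1/5 & 1/5 = 1/5
x & x = 1/5 & 1/5 = 1/5
((x | x) & (x & x)) & (x & x) = 1/5 & 1/5 = 1/5
(~x & (x -> x)) | (((x | x) & (x & x)) & (x & x)) = 0 | 1/5 = 1/5
No assignment yields a value below 1/5, so this is the minimum.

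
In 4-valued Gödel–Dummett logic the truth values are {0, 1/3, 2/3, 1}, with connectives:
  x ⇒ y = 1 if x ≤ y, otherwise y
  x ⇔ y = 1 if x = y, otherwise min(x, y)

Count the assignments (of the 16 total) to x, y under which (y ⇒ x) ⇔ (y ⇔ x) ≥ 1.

10

x = 0, y = 0 ↦ 1  ≥
x = 0, y = 1/3 ↦ 1  ≥
x = 0, y = 2/3 ↦ 1  ≥
x = 0, y = 1 ↦ 1  ≥
x = 1/3, y = 0 ↦ 0  <
x = 1/3, y = 1/3 ↦ 1  ≥
x = 1/3, y = 2/3 ↦ 1  ≥
x = 1/3, y = 1 ↦ 1  ≥
x = 2/3, y = 0 ↦ 0  <
x = 2/3, y = 1/3 ↦ 1/3  <
x = 2/3, y = 2/3 ↦ 1  ≥
x = 2/3, y = 1 ↦ 1  ≥
x = 1, y = 0 ↦ 0  <
x = 1, y = 1/3 ↦ 1/3  <
x = 1, y = 2/3 ↦ 2/3  <
x = 1, y = 1 ↦ 1  ≥
So 10 of the 16 assignments meet the threshold.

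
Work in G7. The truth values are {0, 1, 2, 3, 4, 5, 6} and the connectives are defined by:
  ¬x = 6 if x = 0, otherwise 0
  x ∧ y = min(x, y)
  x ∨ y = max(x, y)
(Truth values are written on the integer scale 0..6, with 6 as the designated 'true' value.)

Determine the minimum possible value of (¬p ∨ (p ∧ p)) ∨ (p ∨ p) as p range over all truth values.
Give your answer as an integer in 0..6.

1

Take p = 1:
¬p = ¬1 = 0
p ∧ p = 1 ∧ 1 = 1
¬p ∨ (p ∧ p) = 0 ∨ 1 = 1
p ∨ p = 1 ∨ 1 = 1
(¬p ∨ (p ∧ p)) ∨ (p ∨ p) = 1 ∨ 1 = 1
No assignment yields a value below 1, so this is the minimum.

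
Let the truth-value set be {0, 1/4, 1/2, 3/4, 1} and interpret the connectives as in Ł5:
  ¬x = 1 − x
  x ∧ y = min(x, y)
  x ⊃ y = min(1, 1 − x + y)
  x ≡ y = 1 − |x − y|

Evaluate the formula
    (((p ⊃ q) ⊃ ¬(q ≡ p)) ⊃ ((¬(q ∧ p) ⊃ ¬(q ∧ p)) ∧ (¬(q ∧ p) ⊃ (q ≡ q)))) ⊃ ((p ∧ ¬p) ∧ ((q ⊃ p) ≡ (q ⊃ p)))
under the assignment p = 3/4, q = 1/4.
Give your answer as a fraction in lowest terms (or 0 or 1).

1/4

p ⊃ q = 3/4 ⊃ 1/4 = 1/2
q ≡ p = 1/4 ≡ 3/4 = 1/2
¬(q ≡ p) = ¬1/2 = 1/2
(p ⊃ q) ⊃ ¬(q ≡ p) = 1/2 ⊃ 1/2 = 1
q ∧ p = 1/4 ∧ 3/4 = 1/4
¬(q ∧ p) = ¬1/4 = 3/4
q ∧ p = 1/4 ∧ 3/4 = 1/4
¬(q ∧ p) = ¬1/4 = 3/4
¬(q ∧ p) ⊃ ¬(q ∧ p) = 3/4 ⊃ 3/4 = 1
q ∧ p = 1/4 ∧ 3/4 = 1/4
¬(q ∧ p) = ¬1/4 = 3/4
q ≡ q = 1/4 ≡ 1/4 = 1
¬(q ∧ p) ⊃ (q ≡ q) = 3/4 ⊃ 1 = 1
(¬(q ∧ p) ⊃ ¬(q ∧ p)) ∧ (¬(q ∧ p) ⊃ (q ≡ q)) = 1 ∧ 1 = 1
((p ⊃ q) ⊃ ¬(q ≡ p)) ⊃ ((¬(q ∧ p) ⊃ ¬(q ∧ p)) ∧ (¬(q ∧ p) ⊃ (q ≡ q))) = 1 ⊃ 1 = 1
¬p = ¬3/4 = 1/4
p ∧ ¬p = 3/4 ∧ 1/4 = 1/4
q ⊃ p = 1/4 ⊃ 3/4 = 1
q ⊃ p = 1/4 ⊃ 3/4 = 1
(q ⊃ p) ≡ (q ⊃ p) = 1 ≡ 1 = 1
(p ∧ ¬p) ∧ ((q ⊃ p) ≡ (q ⊃ p)) = 1/4 ∧ 1 = 1/4
(((p ⊃ q) ⊃ ¬(q ≡ p)) ⊃ ((¬(q ∧ p) ⊃ ¬(q ∧ p)) ∧ (¬(q ∧ p) ⊃ (q ≡ q)))) ⊃ ((p ∧ ¬p) ∧ ((q ⊃ p) ≡ (q ⊃ p))) = 1 ⊃ 1/4 = 1/4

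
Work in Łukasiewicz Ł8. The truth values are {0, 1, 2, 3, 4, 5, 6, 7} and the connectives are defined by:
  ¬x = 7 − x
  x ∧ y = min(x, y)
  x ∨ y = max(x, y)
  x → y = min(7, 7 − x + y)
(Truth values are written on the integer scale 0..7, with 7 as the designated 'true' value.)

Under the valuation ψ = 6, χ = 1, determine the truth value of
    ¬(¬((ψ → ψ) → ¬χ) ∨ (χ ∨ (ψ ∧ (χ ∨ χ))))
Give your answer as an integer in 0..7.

6

ψ → ψ = 6 → 6 = 7
¬χ = ¬1 = 6
(ψ → ψ) → ¬χ = 7 → 6 = 6
¬((ψ → ψ) → ¬χ) = ¬6 = 1
χ ∨ χ = 1 ∨ 1 = 1
ψ ∧ (χ ∨ χ) = 6 ∧ 1 = 1
χ ∨ (ψ ∧ (χ ∨ χ)) = 1 ∨ 1 = 1
¬((ψ → ψ) → ¬χ) ∨ (χ ∨ (ψ ∧ (χ ∨ χ))) = 1 ∨ 1 = 1
¬(¬((ψ → ψ) → ¬χ) ∨ (χ ∨ (ψ ∧ (χ ∨ χ)))) = ¬1 = 6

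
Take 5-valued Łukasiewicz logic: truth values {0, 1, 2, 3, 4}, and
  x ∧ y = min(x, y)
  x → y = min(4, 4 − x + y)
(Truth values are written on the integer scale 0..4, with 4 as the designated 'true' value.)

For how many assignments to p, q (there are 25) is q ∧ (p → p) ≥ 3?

value 4: 5 assignments (counts)
value 3: 5 assignments (counts)
value 2: 5 assignments
value 1: 5 assignments
value 0: 5 assignments
So 10 of the 25 assignments meet the threshold.

10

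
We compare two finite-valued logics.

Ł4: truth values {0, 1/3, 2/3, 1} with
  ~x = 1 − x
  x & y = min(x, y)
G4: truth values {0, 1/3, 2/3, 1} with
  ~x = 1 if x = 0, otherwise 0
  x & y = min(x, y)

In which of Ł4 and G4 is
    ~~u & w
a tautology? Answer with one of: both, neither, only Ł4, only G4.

neither

In Ł4: at u = 0, w = 0 the value is 0 — not a tautology.
In G4: at u = 0, w = 0 the value is 0 — not a tautology.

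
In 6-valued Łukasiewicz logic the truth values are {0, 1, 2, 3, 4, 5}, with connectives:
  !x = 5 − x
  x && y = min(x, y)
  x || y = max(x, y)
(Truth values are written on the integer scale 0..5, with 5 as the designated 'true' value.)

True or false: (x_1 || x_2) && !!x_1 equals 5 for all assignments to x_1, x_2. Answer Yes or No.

No

Counterexample: take x_1 = 0, x_2 = 0.
x_1 || x_2 = 0 || 0 = 0
!x_1 = !0 = 5
!!x_1 = !5 = 0
(x_1 || x_2) && !!x_1 = 0 && 0 = 0
This gives 0 ≠ 5.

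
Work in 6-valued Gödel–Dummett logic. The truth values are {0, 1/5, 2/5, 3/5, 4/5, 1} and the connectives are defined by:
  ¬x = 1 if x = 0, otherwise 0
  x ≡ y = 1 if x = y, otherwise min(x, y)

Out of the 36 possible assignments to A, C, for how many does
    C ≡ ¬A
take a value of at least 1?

value 1: 6 assignments (counts)
value 4/5: 1 assignment
value 3/5: 1 assignment
value 2/5: 1 assignment
value 1/5: 1 assignment
value 0: 26 assignments
So 6 of the 36 assignments meet the threshold.

6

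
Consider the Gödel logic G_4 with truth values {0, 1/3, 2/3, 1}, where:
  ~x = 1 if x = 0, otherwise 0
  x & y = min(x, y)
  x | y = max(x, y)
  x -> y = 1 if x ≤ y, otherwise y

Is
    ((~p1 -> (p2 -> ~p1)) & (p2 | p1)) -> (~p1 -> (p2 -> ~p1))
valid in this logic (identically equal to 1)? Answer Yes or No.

Yes

p1 = 0, p2 = 0 ↦ 1
p1 = 0, p2 = 1/3 ↦ 1
p1 = 0, p2 = 2/3 ↦ 1
p1 = 0, p2 = 1 ↦ 1
p1 = 1/3, p2 = 0 ↦ 1
p1 = 1/3, p2 = 1/3 ↦ 1
p1 = 1/3, p2 = 2/3 ↦ 1
p1 = 1/3, p2 = 1 ↦ 1
p1 = 2/3, p2 = 0 ↦ 1
p1 = 2/3, p2 = 1/3 ↦ 1
p1 = 2/3, p2 = 2/3 ↦ 1
p1 = 2/3, p2 = 1 ↦ 1
p1 = 1, p2 = 0 ↦ 1
p1 = 1, p2 = 1/3 ↦ 1
p1 = 1, p2 = 2/3 ↦ 1
p1 = 1, p2 = 1 ↦ 1
Every assignment gives a value ≥ 1.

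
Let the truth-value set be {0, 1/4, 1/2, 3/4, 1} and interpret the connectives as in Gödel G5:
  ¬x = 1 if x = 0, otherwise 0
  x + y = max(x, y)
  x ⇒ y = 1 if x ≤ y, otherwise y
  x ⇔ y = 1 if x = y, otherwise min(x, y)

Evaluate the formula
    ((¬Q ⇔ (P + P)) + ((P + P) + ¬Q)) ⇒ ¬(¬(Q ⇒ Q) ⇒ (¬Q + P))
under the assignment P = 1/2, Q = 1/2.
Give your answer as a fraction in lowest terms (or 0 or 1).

¬Q = ¬1/2 = 0
P + P = 1/2 + 1/2 = 1/2
¬Q ⇔ (P + P) = 0 ⇔ 1/2 = 0
P + P = 1/2 + 1/2 = 1/2
¬Q = ¬1/2 = 0
(P + P) + ¬Q = 1/2 + 0 = 1/2
(¬Q ⇔ (P + P)) + ((P + P) + ¬Q) = 0 + 1/2 = 1/2
Q ⇒ Q = 1/2 ⇒ 1/2 = 1
¬(Q ⇒ Q) = ¬1 = 0
¬Q = ¬1/2 = 0
¬Q + P = 0 + 1/2 = 1/2
¬(Q ⇒ Q) ⇒ (¬Q + P) = 0 ⇒ 1/2 = 1
¬(¬(Q ⇒ Q) ⇒ (¬Q + P)) = ¬1 = 0
((¬Q ⇔ (P + P)) + ((P + P) + ¬Q)) ⇒ ¬(¬(Q ⇒ Q) ⇒ (¬Q + P)) = 1/2 ⇒ 0 = 0

0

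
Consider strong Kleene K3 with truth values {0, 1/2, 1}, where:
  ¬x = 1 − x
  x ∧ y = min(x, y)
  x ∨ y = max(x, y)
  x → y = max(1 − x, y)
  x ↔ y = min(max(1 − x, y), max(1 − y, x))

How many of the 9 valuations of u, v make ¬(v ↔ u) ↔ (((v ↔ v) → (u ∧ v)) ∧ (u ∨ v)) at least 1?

1

u = 0, v = 0 ↦ 1  ≥
u = 0, v = 1/2 ↦ 1/2  <
u = 0, v = 1 ↦ 0  <
u = 1/2, v = 0 ↦ 1/2  <
u = 1/2, v = 1/2 ↦ 1/2  <
u = 1/2, v = 1 ↦ 1/2  <
u = 1, v = 0 ↦ 0  <
u = 1, v = 1/2 ↦ 1/2  <
u = 1, v = 1 ↦ 0  <
So 1 of the 9 assignments meets the threshold.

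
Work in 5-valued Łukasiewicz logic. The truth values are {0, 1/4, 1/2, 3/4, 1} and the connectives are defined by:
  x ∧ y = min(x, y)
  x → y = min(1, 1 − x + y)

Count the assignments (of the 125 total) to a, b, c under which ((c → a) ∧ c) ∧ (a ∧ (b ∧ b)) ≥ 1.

1

value 1: 1 assignment (counts)
value 3/4: 7 assignments
value 1/2: 19 assignments
value 1/4: 37 assignments
value 0: 61 assignments
So 1 of the 125 assignments meets the threshold.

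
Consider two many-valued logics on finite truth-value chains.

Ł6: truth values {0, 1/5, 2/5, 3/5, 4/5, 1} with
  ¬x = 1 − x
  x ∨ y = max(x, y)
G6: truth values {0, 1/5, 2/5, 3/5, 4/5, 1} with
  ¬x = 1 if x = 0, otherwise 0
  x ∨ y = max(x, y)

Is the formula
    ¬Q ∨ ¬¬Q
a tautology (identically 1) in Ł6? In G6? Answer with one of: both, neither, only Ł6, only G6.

only G6

In Ł6: at Q = 1/5 the value is 4/5 — not a tautology.
In G6: every assignment gives 1 — tautology.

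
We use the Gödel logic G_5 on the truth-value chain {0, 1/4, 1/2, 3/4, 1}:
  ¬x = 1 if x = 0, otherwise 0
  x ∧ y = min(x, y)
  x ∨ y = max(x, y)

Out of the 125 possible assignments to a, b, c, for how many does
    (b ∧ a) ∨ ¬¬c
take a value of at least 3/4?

104

value 1: 101 assignments (counts)
value 3/4: 3 assignments (counts)
value 1/2: 5 assignments
value 1/4: 7 assignments
value 0: 9 assignments
So 104 of the 125 assignments meet the threshold.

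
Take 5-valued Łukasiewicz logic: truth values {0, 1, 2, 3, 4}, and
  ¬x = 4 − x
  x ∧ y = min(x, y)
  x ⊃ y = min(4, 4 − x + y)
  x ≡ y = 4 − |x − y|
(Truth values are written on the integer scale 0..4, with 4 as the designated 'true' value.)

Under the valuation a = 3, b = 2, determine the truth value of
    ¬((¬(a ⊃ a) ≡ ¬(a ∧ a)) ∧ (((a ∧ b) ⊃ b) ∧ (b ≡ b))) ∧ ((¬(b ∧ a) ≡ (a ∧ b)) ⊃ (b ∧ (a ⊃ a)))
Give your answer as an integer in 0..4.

1

a ⊃ a = 3 ⊃ 3 = 4
¬(a ⊃ a) = ¬4 = 0
a ∧ a = 3 ∧ 3 = 3
¬(a ∧ a) = ¬3 = 1
¬(a ⊃ a) ≡ ¬(a ∧ a) = 0 ≡ 1 = 3
a ∧ b = 3 ∧ 2 = 2
(a ∧ b) ⊃ b = 2 ⊃ 2 = 4
b ≡ b = 2 ≡ 2 = 4
((a ∧ b) ⊃ b) ∧ (b ≡ b) = 4 ∧ 4 = 4
(¬(a ⊃ a) ≡ ¬(a ∧ a)) ∧ (((a ∧ b) ⊃ b) ∧ (b ≡ b)) = 3 ∧ 4 = 3
¬((¬(a ⊃ a) ≡ ¬(a ∧ a)) ∧ (((a ∧ b) ⊃ b) ∧ (b ≡ b))) = ¬3 = 1
b ∧ a = 2 ∧ 3 = 2
¬(b ∧ a) = ¬2 = 2
a ∧ b = 3 ∧ 2 = 2
¬(b ∧ a) ≡ (a ∧ b) = 2 ≡ 2 = 4
a ⊃ a = 3 ⊃ 3 = 4
b ∧ (a ⊃ a) = 2 ∧ 4 = 2
(¬(b ∧ a) ≡ (a ∧ b)) ⊃ (b ∧ (a ⊃ a)) = 4 ⊃ 2 = 2
¬((¬(a ⊃ a) ≡ ¬(a ∧ a)) ∧ (((a ∧ b) ⊃ b) ∧ (b ≡ b))) ∧ ((¬(b ∧ a) ≡ (a ∧ b)) ⊃ (b ∧ (a ⊃ a))) = 1 ∧ 2 = 1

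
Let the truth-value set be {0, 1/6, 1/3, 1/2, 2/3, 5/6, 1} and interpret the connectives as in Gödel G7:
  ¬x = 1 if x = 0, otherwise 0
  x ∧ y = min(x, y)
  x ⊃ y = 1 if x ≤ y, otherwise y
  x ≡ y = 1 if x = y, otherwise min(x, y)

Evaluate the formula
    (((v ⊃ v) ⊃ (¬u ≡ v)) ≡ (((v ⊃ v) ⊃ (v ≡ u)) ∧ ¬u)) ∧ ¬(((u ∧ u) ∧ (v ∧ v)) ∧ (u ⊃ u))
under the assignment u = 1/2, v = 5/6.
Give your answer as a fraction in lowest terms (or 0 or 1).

0

v ⊃ v = 5/6 ⊃ 5/6 = 1
¬u = ¬1/2 = 0
¬u ≡ v = 0 ≡ 5/6 = 0
(v ⊃ v) ⊃ (¬u ≡ v) = 1 ⊃ 0 = 0
v ⊃ v = 5/6 ⊃ 5/6 = 1
v ≡ u = 5/6 ≡ 1/2 = 1/2
(v ⊃ v) ⊃ (v ≡ u) = 1 ⊃ 1/2 = 1/2
¬u = ¬1/2 = 0
((v ⊃ v) ⊃ (v ≡ u)) ∧ ¬u = 1/2 ∧ 0 = 0
((v ⊃ v) ⊃ (¬u ≡ v)) ≡ (((v ⊃ v) ⊃ (v ≡ u)) ∧ ¬u) = 0 ≡ 0 = 1
u ∧ u = 1/2 ∧ 1/2 = 1/2
v ∧ v = 5/6 ∧ 5/6 = 5/6
(u ∧ u) ∧ (v ∧ v) = 1/2 ∧ 5/6 = 1/2
u ⊃ u = 1/2 ⊃ 1/2 = 1
((u ∧ u) ∧ (v ∧ v)) ∧ (u ⊃ u) = 1/2 ∧ 1 = 1/2
¬(((u ∧ u) ∧ (v ∧ v)) ∧ (u ⊃ u)) = ¬1/2 = 0
(((v ⊃ v) ⊃ (¬u ≡ v)) ≡ (((v ⊃ v) ⊃ (v ≡ u)) ∧ ¬u)) ∧ ¬(((u ∧ u) ∧ (v ∧ v)) ∧ (u ⊃ u)) = 1 ∧ 0 = 0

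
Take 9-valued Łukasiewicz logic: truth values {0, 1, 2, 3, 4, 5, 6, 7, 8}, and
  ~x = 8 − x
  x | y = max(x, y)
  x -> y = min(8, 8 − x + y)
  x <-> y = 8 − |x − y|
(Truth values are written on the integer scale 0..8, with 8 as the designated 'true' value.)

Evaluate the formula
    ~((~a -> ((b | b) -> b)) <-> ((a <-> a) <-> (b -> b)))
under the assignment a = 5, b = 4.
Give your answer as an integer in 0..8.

0

~a = ~5 = 3
b | b = 4 | 4 = 4
(b | b) -> b = 4 -> 4 = 8
~a -> ((b | b) -> b) = 3 -> 8 = 8
a <-> a = 5 <-> 5 = 8
b -> b = 4 -> 4 = 8
(a <-> a) <-> (b -> b) = 8 <-> 8 = 8
(~a -> ((b | b) -> b)) <-> ((a <-> a) <-> (b -> b)) = 8 <-> 8 = 8
~((~a -> ((b | b) -> b)) <-> ((a <-> a) <-> (b -> b))) = ~8 = 0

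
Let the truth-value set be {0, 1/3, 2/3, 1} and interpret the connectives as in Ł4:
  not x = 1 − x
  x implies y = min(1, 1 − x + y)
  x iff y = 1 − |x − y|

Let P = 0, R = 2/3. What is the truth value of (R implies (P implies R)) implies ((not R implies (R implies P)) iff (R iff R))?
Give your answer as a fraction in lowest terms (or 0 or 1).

1

P implies R = 0 implies 2/3 = 1
R implies (P implies R) = 2/3 implies 1 = 1
not R = not 2/3 = 1/3
R implies P = 2/3 implies 0 = 1/3
not R implies (R implies P) = 1/3 implies 1/3 = 1
R iff R = 2/3 iff 2/3 = 1
(not R implies (R implies P)) iff (R iff R) = 1 iff 1 = 1
(R implies (P implies R)) implies ((not R implies (R implies P)) iff (R iff R)) = 1 implies 1 = 1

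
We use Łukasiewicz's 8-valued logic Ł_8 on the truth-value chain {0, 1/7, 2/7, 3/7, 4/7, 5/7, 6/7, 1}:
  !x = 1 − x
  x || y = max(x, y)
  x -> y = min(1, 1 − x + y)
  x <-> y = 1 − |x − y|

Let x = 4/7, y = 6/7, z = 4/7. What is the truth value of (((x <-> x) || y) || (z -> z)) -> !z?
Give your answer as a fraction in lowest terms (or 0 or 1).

3/7

x <-> x = 4/7 <-> 4/7 = 1
(x <-> x) || y = 1 || 6/7 = 1
z -> z = 4/7 -> 4/7 = 1
((x <-> x) || y) || (z -> z) = 1 || 1 = 1
!z = !4/7 = 3/7
(((x <-> x) || y) || (z -> z)) -> !z = 1 -> 3/7 = 3/7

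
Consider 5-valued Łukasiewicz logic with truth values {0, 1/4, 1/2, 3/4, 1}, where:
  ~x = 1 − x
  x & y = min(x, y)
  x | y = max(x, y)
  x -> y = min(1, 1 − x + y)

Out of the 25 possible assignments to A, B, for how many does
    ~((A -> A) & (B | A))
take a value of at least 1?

value 1: 1 assignment (counts)
value 3/4: 3 assignments
value 1/2: 5 assignments
value 1/4: 7 assignments
value 0: 9 assignments
So 1 of the 25 assignments meets the threshold.

1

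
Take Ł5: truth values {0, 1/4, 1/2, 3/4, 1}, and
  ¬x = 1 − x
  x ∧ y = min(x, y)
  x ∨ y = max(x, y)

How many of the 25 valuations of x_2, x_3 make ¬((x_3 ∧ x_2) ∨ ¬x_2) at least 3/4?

value 1: 1 assignment (counts)
value 3/4: 3 assignments (counts)
value 1/2: 7 assignments
value 1/4: 8 assignments
value 0: 6 assignments
So 4 of the 25 assignments meet the threshold.

4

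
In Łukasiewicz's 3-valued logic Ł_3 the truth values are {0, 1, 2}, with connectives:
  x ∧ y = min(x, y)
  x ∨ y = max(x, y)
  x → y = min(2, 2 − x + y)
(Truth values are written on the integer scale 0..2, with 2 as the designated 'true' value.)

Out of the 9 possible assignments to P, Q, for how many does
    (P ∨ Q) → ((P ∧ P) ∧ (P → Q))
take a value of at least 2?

4

P = 0, Q = 0 ↦ 2  ≥
P = 0, Q = 1 ↦ 1  <
P = 0, Q = 2 ↦ 0  <
P = 1, Q = 0 ↦ 2  ≥
P = 1, Q = 1 ↦ 2  ≥
P = 1, Q = 2 ↦ 1  <
P = 2, Q = 0 ↦ 0  <
P = 2, Q = 1 ↦ 1  <
P = 2, Q = 2 ↦ 2  ≥
So 4 of the 9 assignments meet the threshold.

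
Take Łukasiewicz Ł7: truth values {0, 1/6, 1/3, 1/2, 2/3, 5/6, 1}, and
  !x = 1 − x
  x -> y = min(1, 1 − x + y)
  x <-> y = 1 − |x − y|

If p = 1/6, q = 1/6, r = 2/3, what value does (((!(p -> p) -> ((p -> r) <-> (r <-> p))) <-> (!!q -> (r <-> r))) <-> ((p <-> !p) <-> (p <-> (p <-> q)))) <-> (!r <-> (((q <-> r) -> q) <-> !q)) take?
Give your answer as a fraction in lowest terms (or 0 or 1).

p -> p = 1/6 -> 1/6 = 1
!(p -> p) = !1 = 0
p -> r = 1/6 -> 2/3 = 1
r <-> p = 2/3 <-> 1/6 = 1/2
(p -> r) <-> (r <-> p) = 1 <-> 1/2 = 1/2
!(p -> p) -> ((p -> r) <-> (r <-> p)) = 0 -> 1/2 = 1
!q = !1/6 = 5/6
!!q = !5/6 = 1/6
r <-> r = 2/3 <-> 2/3 = 1
!!q -> (r <-> r) = 1/6 -> 1 = 1
(!(p -> p) -> ((p -> r) <-> (r <-> p))) <-> (!!q -> (r <-> r)) = 1 <-> 1 = 1
!p = !1/6 = 5/6
p <-> !p = 1/6 <-> 5/6 = 1/3
p <-> q = 1/6 <-> 1/6 = 1
p <-> (p <-> q) = 1/6 <-> 1 = 1/6
(p <-> !p) <-> (p <-> (p <-> q)) = 1/3 <-> 1/6 = 5/6
((!(p -> p) -> ((p -> r) <-> (r <-> p))) <-> (!!q -> (r <-> r))) <-> ((p <-> !p) <-> (p <-> (p <-> q))) = 1 <-> 5/6 = 5/6
!r = !2/3 = 1/3
q <-> r = 1/6 <-> 2/3 = 1/2
(q <-> r) -> q = 1/2 -> 1/6 = 2/3
!q = !1/6 = 5/6
((q <-> r) -> q) <-> !q = 2/3 <-> 5/6 = 5/6
!r <-> (((q <-> r) -> q) <-> !q) = 1/3 <-> 5/6 = 1/2
(((!(p -> p) -> ((p -> r) <-> (r <-> p))) <-> (!!q -> (r <-> r))) <-> ((p <-> !p) <-> (p <-> (p <-> q)))) <-> (!r <-> (((q <-> r) -> q) <-> !q)) = 5/6 <-> 1/2 = 2/3

2/3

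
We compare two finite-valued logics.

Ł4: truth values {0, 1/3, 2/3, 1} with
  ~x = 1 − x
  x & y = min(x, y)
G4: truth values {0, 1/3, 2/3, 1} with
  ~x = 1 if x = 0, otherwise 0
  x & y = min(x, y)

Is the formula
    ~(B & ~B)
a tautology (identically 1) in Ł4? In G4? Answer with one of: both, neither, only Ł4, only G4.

In Ł4: at B = 1/3 the value is 2/3 — not a tautology.
In G4: every assignment gives 1 — tautology.

only G4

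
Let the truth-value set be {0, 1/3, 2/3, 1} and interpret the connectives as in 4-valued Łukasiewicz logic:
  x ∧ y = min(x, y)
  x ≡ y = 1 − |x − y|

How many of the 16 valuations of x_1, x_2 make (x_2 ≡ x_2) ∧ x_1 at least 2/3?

x_1 = 0, x_2 = 0 ↦ 0  <
x_1 = 0, x_2 = 1/3 ↦ 0  <
x_1 = 0, x_2 = 2/3 ↦ 0  <
x_1 = 0, x_2 = 1 ↦ 0  <
x_1 = 1/3, x_2 = 0 ↦ 1/3  <
x_1 = 1/3, x_2 = 1/3 ↦ 1/3  <
x_1 = 1/3, x_2 = 2/3 ↦ 1/3  <
x_1 = 1/3, x_2 = 1 ↦ 1/3  <
x_1 = 2/3, x_2 = 0 ↦ 2/3  ≥
x_1 = 2/3, x_2 = 1/3 ↦ 2/3  ≥
x_1 = 2/3, x_2 = 2/3 ↦ 2/3  ≥
x_1 = 2/3, x_2 = 1 ↦ 2/3  ≥
x_1 = 1, x_2 = 0 ↦ 1  ≥
x_1 = 1, x_2 = 1/3 ↦ 1  ≥
x_1 = 1, x_2 = 2/3 ↦ 1  ≥
x_1 = 1, x_2 = 1 ↦ 1  ≥
So 8 of the 16 assignments meet the threshold.

8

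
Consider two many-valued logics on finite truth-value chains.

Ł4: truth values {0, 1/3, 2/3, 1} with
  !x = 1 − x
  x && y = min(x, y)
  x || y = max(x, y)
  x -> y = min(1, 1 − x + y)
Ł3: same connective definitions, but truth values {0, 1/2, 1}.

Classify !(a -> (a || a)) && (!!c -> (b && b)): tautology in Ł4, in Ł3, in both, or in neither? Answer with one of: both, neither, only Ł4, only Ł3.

neither

In Ł4: at a = 0, b = 0, c = 0 the value is 0 — not a tautology.
In Ł3: at a = 0, b = 0, c = 0 the value is 0 — not a tautology.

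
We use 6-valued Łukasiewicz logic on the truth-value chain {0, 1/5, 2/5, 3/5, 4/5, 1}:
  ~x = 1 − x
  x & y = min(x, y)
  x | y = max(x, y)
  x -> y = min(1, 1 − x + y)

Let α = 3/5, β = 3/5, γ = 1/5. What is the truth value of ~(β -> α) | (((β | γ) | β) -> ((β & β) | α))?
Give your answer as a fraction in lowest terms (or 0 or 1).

β -> α = 3/5 -> 3/5 = 1
~(β -> α) = ~1 = 0
β | γ = 3/5 | 1/5 = 3/5
(β | γ) | β = 3/5 | 3/5 = 3/5
β & β = 3/5 & 3/5 = 3/5
(β & β) | α = 3/5 | 3/5 = 3/5
((β | γ) | β) -> ((β & β) | α) = 3/5 -> 3/5 = 1
~(β -> α) | (((β | γ) | β) -> ((β & β) | α)) = 0 | 1 = 1

1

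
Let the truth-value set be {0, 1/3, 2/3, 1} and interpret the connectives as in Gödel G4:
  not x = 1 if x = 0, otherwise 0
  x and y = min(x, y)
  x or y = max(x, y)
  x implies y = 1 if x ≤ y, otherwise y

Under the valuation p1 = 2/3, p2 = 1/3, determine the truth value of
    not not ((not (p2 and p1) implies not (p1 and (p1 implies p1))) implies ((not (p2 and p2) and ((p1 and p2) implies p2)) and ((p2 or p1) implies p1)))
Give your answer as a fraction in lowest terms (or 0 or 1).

p2 and p1 = 1/3 and 2/3 = 1/3
not (p2 and p1) = not 1/3 = 0
p1 implies p1 = 2/3 implies 2/3 = 1
p1 and (p1 implies p1) = 2/3 and 1 = 2/3
not (p1 and (p1 implies p1)) = not 2/3 = 0
not (p2 and p1) implies not (p1 and (p1 implies p1)) = 0 implies 0 = 1
p2 and p2 = 1/3 and 1/3 = 1/3
not (p2 and p2) = not 1/3 = 0
p1 and p2 = 2/3 and 1/3 = 1/3
(p1 and p2) implies p2 = 1/3 implies 1/3 = 1
not (p2 and p2) and ((p1 and p2) implies p2) = 0 and 1 = 0
p2 or p1 = 1/3 or 2/3 = 2/3
(p2 or p1) implies p1 = 2/3 implies 2/3 = 1
(not (p2 and p2) and ((p1 and p2) implies p2)) and ((p2 or p1) implies p1) = 0 and 1 = 0
(not (p2 and p1) implies not (p1 and (p1 implies p1))) implies ((not (p2 and p2) and ((p1 and p2) implies p2)) and ((p2 or p1) implies p1)) = 1 implies 0 = 0
not ((not (p2 and p1) implies not (p1 and (p1 implies p1))) implies ((not (p2 and p2) and ((p1 and p2) implies p2)) and ((p2 or p1) implies p1))) = not 0 = 1
not not ((not (p2 and p1) implies not (p1 and (p1 implies p1))) implies ((not (p2 and p2) and ((p1 and p2) implies p2)) and ((p2 or p1) implies p1))) = not 1 = 0

0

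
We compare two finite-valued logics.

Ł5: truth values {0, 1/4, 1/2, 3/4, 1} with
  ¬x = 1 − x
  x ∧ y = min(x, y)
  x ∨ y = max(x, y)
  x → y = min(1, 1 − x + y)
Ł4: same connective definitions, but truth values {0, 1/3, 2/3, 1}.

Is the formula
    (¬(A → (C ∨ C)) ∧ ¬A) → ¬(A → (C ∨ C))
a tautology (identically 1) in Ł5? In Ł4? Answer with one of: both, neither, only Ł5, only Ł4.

In Ł5: every assignment gives 1 — tautology.
In Ł4: every assignment gives 1 — tautology.

both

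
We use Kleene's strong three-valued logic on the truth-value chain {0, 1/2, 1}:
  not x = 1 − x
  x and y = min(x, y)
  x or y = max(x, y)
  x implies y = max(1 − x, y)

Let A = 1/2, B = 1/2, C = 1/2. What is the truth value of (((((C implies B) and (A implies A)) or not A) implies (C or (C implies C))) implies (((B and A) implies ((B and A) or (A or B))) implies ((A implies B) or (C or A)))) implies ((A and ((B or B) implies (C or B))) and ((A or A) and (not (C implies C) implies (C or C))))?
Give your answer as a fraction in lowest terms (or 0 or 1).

C implies B = 1/2 implies 1/2 = 1/2
A implies A = 1/2 implies 1/2 = 1/2
(C implies B) and (A implies A) = 1/2 and 1/2 = 1/2
not A = not 1/2 = 1/2
((C implies B) and (A implies A)) or not A = 1/2 or 1/2 = 1/2
C implies C = 1/2 implies 1/2 = 1/2
C or (C implies C) = 1/2 or 1/2 = 1/2
(((C implies B) and (A implies A)) or not A) implies (C or (C implies C)) = 1/2 implies 1/2 = 1/2
B and A = 1/2 and 1/2 = 1/2
B and A = 1/2 and 1/2 = 1/2
A or B = 1/2 or 1/2 = 1/2
(B and A) or (A or B) = 1/2 or 1/2 = 1/2
(B and A) implies ((B and A) or (A or B)) = 1/2 implies 1/2 = 1/2
A implies B = 1/2 implies 1/2 = 1/2
C or A = 1/2 or 1/2 = 1/2
(A implies B) or (C or A) = 1/2 or 1/2 = 1/2
((B and A) implies ((B and A) or (A or B))) implies ((A implies B) or (C or A)) = 1/2 implies 1/2 = 1/2
((((C implies B) and (A implies A)) or not A) implies (C or (C implies C))) implies (((B and A) implies ((B and A) or (A or B))) implies ((A implies B) or (C or A))) = 1/2 implies 1/2 = 1/2
B or B = 1/2 or 1/2 = 1/2
C or B = 1/2 or 1/2 = 1/2
(B or B) implies (C or B) = 1/2 implies 1/2 = 1/2
A and ((B or B) implies (C or B)) = 1/2 and 1/2 = 1/2
A or A = 1/2 or 1/2 = 1/2
C implies C = 1/2 implies 1/2 = 1/2
not (C implies C) = not 1/2 = 1/2
C or C = 1/2 or 1/2 = 1/2
not (C implies C) implies (C or C) = 1/2 implies 1/2 = 1/2
(A or A) and (not (C implies C) implies (C or C)) = 1/2 and 1/2 = 1/2
(A and ((B or B) implies (C or B))) and ((A or A) and (not (C implies C) implies (C or C))) = 1/2 and 1/2 = 1/2
(((((C implies B) and (A implies A)) or not A) implies (C or (C implies C))) implies (((B and A) implies ((B and A) or (A or B))) implies ((A implies B) or (C or A)))) implies ((A and ((B or B) implies (C or B))) and ((A or A) and (not (C implies C) implies (C or C)))) = 1/2 implies 1/2 = 1/2

1/2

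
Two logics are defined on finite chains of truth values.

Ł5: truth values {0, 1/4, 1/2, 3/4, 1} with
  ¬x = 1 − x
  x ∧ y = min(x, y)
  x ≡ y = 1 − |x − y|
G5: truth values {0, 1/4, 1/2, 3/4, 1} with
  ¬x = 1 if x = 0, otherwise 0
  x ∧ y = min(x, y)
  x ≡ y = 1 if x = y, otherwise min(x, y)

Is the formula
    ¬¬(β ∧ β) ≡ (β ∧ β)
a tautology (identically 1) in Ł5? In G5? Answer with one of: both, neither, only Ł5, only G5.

only Ł5

In Ł5: every assignment gives 1 — tautology.
In G5: at β = 1/4 the value is 1/4 — not a tautology.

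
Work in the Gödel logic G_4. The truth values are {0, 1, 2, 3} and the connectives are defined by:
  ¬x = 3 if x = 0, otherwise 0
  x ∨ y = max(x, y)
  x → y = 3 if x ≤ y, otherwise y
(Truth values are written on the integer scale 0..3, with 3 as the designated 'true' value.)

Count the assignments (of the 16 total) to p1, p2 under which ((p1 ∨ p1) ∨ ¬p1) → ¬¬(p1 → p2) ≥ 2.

13

p1 = 0, p2 = 0 ↦ 3  ≥
p1 = 0, p2 = 1 ↦ 3  ≥
p1 = 0, p2 = 2 ↦ 3  ≥
p1 = 0, p2 = 3 ↦ 3  ≥
p1 = 1, p2 = 0 ↦ 0  <
p1 = 1, p2 = 1 ↦ 3  ≥
p1 = 1, p2 = 2 ↦ 3  ≥
p1 = 1, p2 = 3 ↦ 3  ≥
p1 = 2, p2 = 0 ↦ 0  <
p1 = 2, p2 = 1 ↦ 3  ≥
p1 = 2, p2 = 2 ↦ 3  ≥
p1 = 2, p2 = 3 ↦ 3  ≥
p1 = 3, p2 = 0 ↦ 0  <
p1 = 3, p2 = 1 ↦ 3  ≥
p1 = 3, p2 = 2 ↦ 3  ≥
p1 = 3, p2 = 3 ↦ 3  ≥
So 13 of the 16 assignments meet the threshold.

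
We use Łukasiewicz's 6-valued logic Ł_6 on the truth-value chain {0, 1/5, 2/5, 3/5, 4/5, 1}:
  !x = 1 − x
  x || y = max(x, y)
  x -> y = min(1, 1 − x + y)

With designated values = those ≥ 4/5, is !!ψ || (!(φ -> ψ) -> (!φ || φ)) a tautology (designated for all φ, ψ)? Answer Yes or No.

Yes

At φ = 1/5, ψ = 3/5, for instance:
!ψ = !3/5 = 2/5
!!ψ = !2/5 = 3/5
φ -> ψ = 1/5 -> 3/5 = 1
!(φ -> ψ) = !1 = 0
!φ = !1/5 = 4/5
!φ || φ = 4/5 || 1/5 = 4/5
!(φ -> ψ) -> (!φ || φ) = 0 -> 4/5 = 1
!!ψ || (!(φ -> ψ) -> (!φ || φ)) = 3/5 || 1 = 1
and checking the remaining 35 assignments likewise gives ≥ 4/5 in every case.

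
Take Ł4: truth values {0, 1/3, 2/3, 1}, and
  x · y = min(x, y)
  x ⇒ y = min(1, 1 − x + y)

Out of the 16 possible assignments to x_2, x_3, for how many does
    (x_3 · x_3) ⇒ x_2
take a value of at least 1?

x_2 = 0, x_3 = 0 ↦ 1  ≥
x_2 = 0, x_3 = 1/3 ↦ 2/3  <
x_2 = 0, x_3 = 2/3 ↦ 1/3  <
x_2 = 0, x_3 = 1 ↦ 0  <
x_2 = 1/3, x_3 = 0 ↦ 1  ≥
x_2 = 1/3, x_3 = 1/3 ↦ 1  ≥
x_2 = 1/3, x_3 = 2/3 ↦ 2/3  <
x_2 = 1/3, x_3 = 1 ↦ 1/3  <
x_2 = 2/3, x_3 = 0 ↦ 1  ≥
x_2 = 2/3, x_3 = 1/3 ↦ 1  ≥
x_2 = 2/3, x_3 = 2/3 ↦ 1  ≥
x_2 = 2/3, x_3 = 1 ↦ 2/3  <
x_2 = 1, x_3 = 0 ↦ 1  ≥
x_2 = 1, x_3 = 1/3 ↦ 1  ≥
x_2 = 1, x_3 = 2/3 ↦ 1  ≥
x_2 = 1, x_3 = 1 ↦ 1  ≥
So 10 of the 16 assignments meet the threshold.

10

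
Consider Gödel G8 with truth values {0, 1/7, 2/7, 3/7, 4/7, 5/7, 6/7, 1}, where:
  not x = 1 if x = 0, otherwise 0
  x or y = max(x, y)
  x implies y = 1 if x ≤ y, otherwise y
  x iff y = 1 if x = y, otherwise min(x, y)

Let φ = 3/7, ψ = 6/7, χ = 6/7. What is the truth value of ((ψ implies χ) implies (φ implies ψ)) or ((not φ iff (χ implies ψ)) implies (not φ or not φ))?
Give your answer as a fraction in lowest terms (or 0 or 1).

ψ implies χ = 6/7 implies 6/7 = 1
φ implies ψ = 3/7 implies 6/7 = 1
(ψ implies χ) implies (φ implies ψ) = 1 implies 1 = 1
not φ = not 3/7 = 0
χ implies ψ = 6/7 implies 6/7 = 1
not φ iff (χ implies ψ) = 0 iff 1 = 0
not φ = not 3/7 = 0
not φ = not 3/7 = 0
not φ or not φ = 0 or 0 = 0
(not φ iff (χ implies ψ)) implies (not φ or not φ) = 0 implies 0 = 1
((ψ implies χ) implies (φ implies ψ)) or ((not φ iff (χ implies ψ)) implies (not φ or not φ)) = 1 or 1 = 1

1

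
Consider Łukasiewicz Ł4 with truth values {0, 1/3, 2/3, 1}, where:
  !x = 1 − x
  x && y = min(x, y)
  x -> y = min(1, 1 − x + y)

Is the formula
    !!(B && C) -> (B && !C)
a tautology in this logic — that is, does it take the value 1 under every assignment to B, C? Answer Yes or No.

Counterexample: take B = 1/3, C = 1.
B && C = 1/3 && 1 = 1/3
!(B && C) = !1/3 = 2/3
!!(B && C) = !2/3 = 1/3
!C = !1 = 0
B && !C = 1/3 && 0 = 0
!!(B && C) -> (B && !C) = 1/3 -> 0 = 2/3
This gives 2/3 ≠ 1.

No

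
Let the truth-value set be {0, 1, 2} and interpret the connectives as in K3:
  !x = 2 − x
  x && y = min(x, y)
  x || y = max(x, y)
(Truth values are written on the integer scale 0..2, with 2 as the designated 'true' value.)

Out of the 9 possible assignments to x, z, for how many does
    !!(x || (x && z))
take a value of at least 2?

x = 0, z = 0 ↦ 0  <
x = 0, z = 1 ↦ 0  <
x = 0, z = 2 ↦ 0  <
x = 1, z = 0 ↦ 1  <
x = 1, z = 1 ↦ 1  <
x = 1, z = 2 ↦ 1  <
x = 2, z = 0 ↦ 2  ≥
x = 2, z = 1 ↦ 2  ≥
x = 2, z = 2 ↦ 2  ≥
So 3 of the 9 assignments meet the threshold.

3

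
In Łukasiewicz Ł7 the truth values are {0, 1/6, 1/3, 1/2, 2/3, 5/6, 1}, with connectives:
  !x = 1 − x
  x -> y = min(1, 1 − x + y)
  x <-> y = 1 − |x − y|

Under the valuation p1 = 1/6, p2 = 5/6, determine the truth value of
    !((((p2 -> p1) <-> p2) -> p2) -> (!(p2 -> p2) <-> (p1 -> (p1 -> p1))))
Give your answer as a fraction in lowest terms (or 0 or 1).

p2 -> p1 = 5/6 -> 1/6 = 1/3
(p2 -> p1) <-> p2 = 1/3 <-> 5/6 = 1/2
((p2 -> p1) <-> p2) -> p2 = 1/2 -> 5/6 = 1
p2 -> p2 = 5/6 -> 5/6 = 1
!(p2 -> p2) = !1 = 0
p1 -> p1 = 1/6 -> 1/6 = 1
p1 -> (p1 -> p1) = 1/6 -> 1 = 1
!(p2 -> p2) <-> (p1 -> (p1 -> p1)) = 0 <-> 1 = 0
(((p2 -> p1) <-> p2) -> p2) -> (!(p2 -> p2) <-> (p1 -> (p1 -> p1))) = 1 -> 0 = 0
!((((p2 -> p1) <-> p2) -> p2) -> (!(p2 -> p2) <-> (p1 -> (p1 -> p1)))) = !0 = 1

1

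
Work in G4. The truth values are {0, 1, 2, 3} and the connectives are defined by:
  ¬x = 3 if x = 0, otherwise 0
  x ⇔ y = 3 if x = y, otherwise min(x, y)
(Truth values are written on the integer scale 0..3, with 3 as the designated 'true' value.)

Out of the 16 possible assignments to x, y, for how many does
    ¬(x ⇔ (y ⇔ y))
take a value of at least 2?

4

x = 0, y = 0 ↦ 3  ≥
x = 0, y = 1 ↦ 3  ≥
x = 0, y = 2 ↦ 3  ≥
x = 0, y = 3 ↦ 3  ≥
x = 1, y = 0 ↦ 0  <
x = 1, y = 1 ↦ 0  <
x = 1, y = 2 ↦ 0  <
x = 1, y = 3 ↦ 0  <
x = 2, y = 0 ↦ 0  <
x = 2, y = 1 ↦ 0  <
x = 2, y = 2 ↦ 0  <
x = 2, y = 3 ↦ 0  <
x = 3, y = 0 ↦ 0  <
x = 3, y = 1 ↦ 0  <
x = 3, y = 2 ↦ 0  <
x = 3, y = 3 ↦ 0  <
So 4 of the 16 assignments meet the threshold.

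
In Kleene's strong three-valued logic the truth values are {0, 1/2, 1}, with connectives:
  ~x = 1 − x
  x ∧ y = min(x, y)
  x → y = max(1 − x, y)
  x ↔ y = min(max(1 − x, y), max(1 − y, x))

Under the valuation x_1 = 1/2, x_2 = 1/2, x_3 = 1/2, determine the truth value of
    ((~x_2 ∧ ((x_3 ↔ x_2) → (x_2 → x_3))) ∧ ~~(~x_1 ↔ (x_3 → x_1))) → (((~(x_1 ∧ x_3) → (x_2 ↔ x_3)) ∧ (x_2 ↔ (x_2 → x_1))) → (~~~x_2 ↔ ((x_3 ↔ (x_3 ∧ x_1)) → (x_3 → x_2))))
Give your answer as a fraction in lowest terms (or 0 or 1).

~x_2 = ~1/2 = 1/2
x_3 ↔ x_2 = 1/2 ↔ 1/2 = 1/2
x_2 → x_3 = 1/2 → 1/2 = 1/2
(x_3 ↔ x_2) → (x_2 → x_3) = 1/2 → 1/2 = 1/2
~x_2 ∧ ((x_3 ↔ x_2) → (x_2 → x_3)) = 1/2 ∧ 1/2 = 1/2
~x_1 = ~1/2 = 1/2
x_3 → x_1 = 1/2 → 1/2 = 1/2
~x_1 ↔ (x_3 → x_1) = 1/2 ↔ 1/2 = 1/2
~(~x_1 ↔ (x_3 → x_1)) = ~1/2 = 1/2
~~(~x_1 ↔ (x_3 → x_1)) = ~1/2 = 1/2
(~x_2 ∧ ((x_3 ↔ x_2) → (x_2 → x_3))) ∧ ~~(~x_1 ↔ (x_3 → x_1)) = 1/2 ∧ 1/2 = 1/2
x_1 ∧ x_3 = 1/2 ∧ 1/2 = 1/2
~(x_1 ∧ x_3) = ~1/2 = 1/2
x_2 ↔ x_3 = 1/2 ↔ 1/2 = 1/2
~(x_1 ∧ x_3) → (x_2 ↔ x_3) = 1/2 → 1/2 = 1/2
x_2 → x_1 = 1/2 → 1/2 = 1/2
x_2 ↔ (x_2 → x_1) = 1/2 ↔ 1/2 = 1/2
(~(x_1 ∧ x_3) → (x_2 ↔ x_3)) ∧ (x_2 ↔ (x_2 → x_1)) = 1/2 ∧ 1/2 = 1/2
~x_2 = ~1/2 = 1/2
~~x_2 = ~1/2 = 1/2
~~~x_2 = ~1/2 = 1/2
x_3 ∧ x_1 = 1/2 ∧ 1/2 = 1/2
x_3 ↔ (x_3 ∧ x_1) = 1/2 ↔ 1/2 = 1/2
x_3 → x_2 = 1/2 → 1/2 = 1/2
(x_3 ↔ (x_3 ∧ x_1)) → (x_3 → x_2) = 1/2 → 1/2 = 1/2
~~~x_2 ↔ ((x_3 ↔ (x_3 ∧ x_1)) → (x_3 → x_2)) = 1/2 ↔ 1/2 = 1/2
((~(x_1 ∧ x_3) → (x_2 ↔ x_3)) ∧ (x_2 ↔ (x_2 → x_1))) → (~~~x_2 ↔ ((x_3 ↔ (x_3 ∧ x_1)) → (x_3 → x_2))) = 1/2 → 1/2 = 1/2
((~x_2 ∧ ((x_3 ↔ x_2) → (x_2 → x_3))) ∧ ~~(~x_1 ↔ (x_3 → x_1))) → (((~(x_1 ∧ x_3) → (x_2 ↔ x_3)) ∧ (x_2 ↔ (x_2 → x_1))) → (~~~x_2 ↔ ((x_3 ↔ (x_3 ∧ x_1)) → (x_3 → x_2)))) = 1/2 → 1/2 = 1/2

1/2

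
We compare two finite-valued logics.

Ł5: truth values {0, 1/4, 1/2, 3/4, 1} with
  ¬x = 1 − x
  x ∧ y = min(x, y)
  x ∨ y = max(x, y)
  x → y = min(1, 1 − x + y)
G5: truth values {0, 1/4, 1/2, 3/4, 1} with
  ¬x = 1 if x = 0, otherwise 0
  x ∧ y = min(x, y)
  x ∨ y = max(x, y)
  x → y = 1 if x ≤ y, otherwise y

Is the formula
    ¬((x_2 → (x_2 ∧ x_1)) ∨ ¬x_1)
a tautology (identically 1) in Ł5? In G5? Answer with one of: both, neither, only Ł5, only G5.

In Ł5: at x_1 = 0, x_2 = 0 the value is 0 — not a tautology.
In G5: at x_1 = 0, x_2 = 0 the value is 0 — not a tautology.

neither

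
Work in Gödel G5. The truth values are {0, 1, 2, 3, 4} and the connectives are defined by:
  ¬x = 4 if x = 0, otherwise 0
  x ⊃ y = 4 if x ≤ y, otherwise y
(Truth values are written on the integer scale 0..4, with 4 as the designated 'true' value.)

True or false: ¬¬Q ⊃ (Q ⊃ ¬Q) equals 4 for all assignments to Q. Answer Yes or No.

Counterexample: take Q = 1.
¬Q = ¬1 = 0
¬¬Q = ¬0 = 4
¬Q = ¬1 = 0
Q ⊃ ¬Q = 1 ⊃ 0 = 0
¬¬Q ⊃ (Q ⊃ ¬Q) = 4 ⊃ 0 = 0
This gives 0 ≠ 4.

No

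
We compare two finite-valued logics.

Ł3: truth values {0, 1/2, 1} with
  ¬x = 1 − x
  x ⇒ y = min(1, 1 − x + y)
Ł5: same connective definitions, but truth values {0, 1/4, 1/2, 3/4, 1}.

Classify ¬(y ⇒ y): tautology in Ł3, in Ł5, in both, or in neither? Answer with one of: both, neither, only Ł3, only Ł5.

In Ł3: at y = 0 the value is 0 — not a tautology.
In Ł5: at y = 0 the value is 0 — not a tautology.

neither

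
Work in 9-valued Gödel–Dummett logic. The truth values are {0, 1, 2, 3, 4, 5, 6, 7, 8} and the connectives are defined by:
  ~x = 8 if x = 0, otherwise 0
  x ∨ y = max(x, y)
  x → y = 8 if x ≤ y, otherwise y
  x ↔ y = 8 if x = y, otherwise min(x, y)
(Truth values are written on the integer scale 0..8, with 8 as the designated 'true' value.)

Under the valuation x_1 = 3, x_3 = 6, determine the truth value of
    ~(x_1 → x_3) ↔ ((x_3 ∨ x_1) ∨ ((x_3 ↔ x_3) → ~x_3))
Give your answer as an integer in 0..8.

x_1 → x_3 = 3 → 6 = 8
~(x_1 → x_3) = ~8 = 0
x_3 ∨ x_1 = 6 ∨ 3 = 6
x_3 ↔ x_3 = 6 ↔ 6 = 8
~x_3 = ~6 = 0
(x_3 ↔ x_3) → ~x_3 = 8 → 0 = 0
(x_3 ∨ x_1) ∨ ((x_3 ↔ x_3) → ~x_3) = 6 ∨ 0 = 6
~(x_1 → x_3) ↔ ((x_3 ∨ x_1) ∨ ((x_3 ↔ x_3) → ~x_3)) = 0 ↔ 6 = 0

0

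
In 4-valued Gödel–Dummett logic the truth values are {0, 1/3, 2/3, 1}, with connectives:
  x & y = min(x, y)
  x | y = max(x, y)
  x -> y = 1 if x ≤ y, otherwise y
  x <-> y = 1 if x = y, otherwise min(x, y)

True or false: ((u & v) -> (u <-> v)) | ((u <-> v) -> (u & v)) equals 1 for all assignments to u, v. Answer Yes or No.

u = 0, v = 0 ↦ 1
u = 0, v = 1/3 ↦ 1
u = 0, v = 2/3 ↦ 1
u = 0, v = 1 ↦ 1
u = 1/3, v = 0 ↦ 1
u = 1/3, v = 1/3 ↦ 1
u = 1/3, v = 2/3 ↦ 1
u = 1/3, v = 1 ↦ 1
u = 2/3, v = 0 ↦ 1
u = 2/3, v = 1/3 ↦ 1
u = 2/3, v = 2/3 ↦ 1
u = 2/3, v = 1 ↦ 1
u = 1, v = 0 ↦ 1
u = 1, v = 1/3 ↦ 1
u = 1, v = 2/3 ↦ 1
u = 1, v = 1 ↦ 1
Every assignment gives a value ≥ 1.

Yes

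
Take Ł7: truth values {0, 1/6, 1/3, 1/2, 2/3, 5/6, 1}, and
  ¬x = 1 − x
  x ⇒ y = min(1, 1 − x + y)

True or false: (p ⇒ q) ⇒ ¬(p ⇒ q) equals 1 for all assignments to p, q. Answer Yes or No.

No

Counterexample: take p = 0, q = 0.
p ⇒ q = 0 ⇒ 0 = 1
p ⇒ q = 0 ⇒ 0 = 1
¬(p ⇒ q) = ¬1 = 0
(p ⇒ q) ⇒ ¬(p ⇒ q) = 1 ⇒ 0 = 0
This gives 0 ≠ 1.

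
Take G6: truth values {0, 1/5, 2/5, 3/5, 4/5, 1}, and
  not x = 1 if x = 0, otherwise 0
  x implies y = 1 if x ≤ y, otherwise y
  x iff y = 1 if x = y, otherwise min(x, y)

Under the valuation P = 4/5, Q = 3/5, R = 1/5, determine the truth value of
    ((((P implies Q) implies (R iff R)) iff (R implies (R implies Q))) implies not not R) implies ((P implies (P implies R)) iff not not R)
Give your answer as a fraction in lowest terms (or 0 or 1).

P implies Q = 4/5 implies 3/5 = 3/5
R iff R = 1/5 iff 1/5 = 1
(P implies Q) implies (R iff R) = 3/5 implies 1 = 1
R implies Q = 1/5 implies 3/5 = 1
R implies (R implies Q) = 1/5 implies 1 = 1
((P implies Q) implies (R iff R)) iff (R implies (R implies Q)) = 1 iff 1 = 1
not R = not 1/5 = 0
not not R = not 0 = 1
(((P implies Q) implies (R iff R)) iff (R implies (R implies Q))) implies not not R = 1 implies 1 = 1
P implies R = 4/5 implies 1/5 = 1/5
P implies (P implies R) = 4/5 implies 1/5 = 1/5
not R = not 1/5 = 0
not not R = not 0 = 1
(P implies (P implies R)) iff not not R = 1/5 iff 1 = 1/5
((((P implies Q) implies (R iff R)) iff (R implies (R implies Q))) implies not not R) implies ((P implies (P implies R)) iff not not R) = 1 implies 1/5 = 1/5

1/5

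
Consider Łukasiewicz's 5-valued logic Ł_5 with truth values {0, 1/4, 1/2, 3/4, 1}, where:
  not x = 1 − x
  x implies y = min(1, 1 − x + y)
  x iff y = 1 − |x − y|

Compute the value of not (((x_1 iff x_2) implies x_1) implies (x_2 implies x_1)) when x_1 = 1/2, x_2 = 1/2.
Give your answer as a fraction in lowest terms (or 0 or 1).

x_1 iff x_2 = 1/2 iff 1/2 = 1
(x_1 iff x_2) implies x_1 = 1 implies 1/2 = 1/2
x_2 implies x_1 = 1/2 implies 1/2 = 1
((x_1 iff x_2) implies x_1) implies (x_2 implies x_1) = 1/2 implies 1 = 1
not (((x_1 iff x_2) implies x_1) implies (x_2 implies x_1)) = not 1 = 0

0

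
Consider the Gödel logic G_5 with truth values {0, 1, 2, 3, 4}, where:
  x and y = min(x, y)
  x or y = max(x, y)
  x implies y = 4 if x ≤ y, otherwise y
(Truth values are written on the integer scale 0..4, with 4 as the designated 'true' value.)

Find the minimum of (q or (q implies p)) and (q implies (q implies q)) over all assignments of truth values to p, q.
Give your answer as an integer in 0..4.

Take p = 0, q = 1:
q implies p = 1 implies 0 = 0
q or (q implies p) = 1 or 0 = 1
q implies q = 1 implies 1 = 4
q implies (q implies q) = 1 implies 4 = 4
(q or (q implies p)) and (q implies (q implies q)) = 1 and 4 = 1
No assignment yields a value below 1, so this is the minimum.

1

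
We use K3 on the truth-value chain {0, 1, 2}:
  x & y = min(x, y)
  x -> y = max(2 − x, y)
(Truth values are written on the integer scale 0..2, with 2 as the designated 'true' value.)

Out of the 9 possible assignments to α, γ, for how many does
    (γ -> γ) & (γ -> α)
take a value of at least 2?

α = 0, γ = 0 ↦ 2  ≥
α = 0, γ = 1 ↦ 1  <
α = 0, γ = 2 ↦ 0  <
α = 1, γ = 0 ↦ 2  ≥
α = 1, γ = 1 ↦ 1  <
α = 1, γ = 2 ↦ 1  <
α = 2, γ = 0 ↦ 2  ≥
α = 2, γ = 1 ↦ 1  <
α = 2, γ = 2 ↦ 2  ≥
So 4 of the 9 assignments meet the threshold.

4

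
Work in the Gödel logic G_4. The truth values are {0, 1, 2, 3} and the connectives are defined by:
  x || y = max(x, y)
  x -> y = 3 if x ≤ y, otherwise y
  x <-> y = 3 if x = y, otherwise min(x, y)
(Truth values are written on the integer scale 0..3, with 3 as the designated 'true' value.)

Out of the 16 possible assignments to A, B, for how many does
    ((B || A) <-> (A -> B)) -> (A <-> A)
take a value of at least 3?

A = 0, B = 0 ↦ 3  ≥
A = 0, B = 1 ↦ 3  ≥
A = 0, B = 2 ↦ 3  ≥
A = 0, B = 3 ↦ 3  ≥
A = 1, B = 0 ↦ 3  ≥
A = 1, B = 1 ↦ 3  ≥
A = 1, B = 2 ↦ 3  ≥
A = 1, B = 3 ↦ 3  ≥
A = 2, B = 0 ↦ 3  ≥
A = 2, B = 1 ↦ 3  ≥
A = 2, B = 2 ↦ 3  ≥
A = 2, B = 3 ↦ 3  ≥
A = 3, B = 0 ↦ 3  ≥
A = 3, B = 1 ↦ 3  ≥
A = 3, B = 2 ↦ 3  ≥
A = 3, B = 3 ↦ 3  ≥
So 16 of the 16 assignments meet the threshold.

16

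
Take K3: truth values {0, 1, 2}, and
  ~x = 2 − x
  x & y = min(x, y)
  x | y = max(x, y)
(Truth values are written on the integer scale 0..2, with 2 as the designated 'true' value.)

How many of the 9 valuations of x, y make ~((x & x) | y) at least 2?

1

x = 0, y = 0 ↦ 2  ≥
x = 0, y = 1 ↦ 1  <
x = 0, y = 2 ↦ 0  <
x = 1, y = 0 ↦ 1  <
x = 1, y = 1 ↦ 1  <
x = 1, y = 2 ↦ 0  <
x = 2, y = 0 ↦ 0  <
x = 2, y = 1 ↦ 0  <
x = 2, y = 2 ↦ 0  <
So 1 of the 9 assignments meets the threshold.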